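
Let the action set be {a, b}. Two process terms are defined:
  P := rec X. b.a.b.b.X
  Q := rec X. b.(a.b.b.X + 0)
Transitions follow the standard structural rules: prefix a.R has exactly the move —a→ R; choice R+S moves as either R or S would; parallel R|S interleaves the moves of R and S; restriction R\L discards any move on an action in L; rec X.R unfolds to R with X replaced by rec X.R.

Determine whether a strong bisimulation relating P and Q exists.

LTS(P): 4 reachable states
  u0 = rec X. b.a.b.b.X | —b→ u1
  u1 = a.b.b.(rec X. b.a.b.b.X) | —a→ u2
  u2 = b.b.(rec X. b.a.b.b.X) | —b→ u3
  u3 = b.(rec X. b.a.b.b.X) | —b→ u0
LTS(Q): 4 reachable states
  v0 = rec X. b.(a.b.b.X + 0) | —b→ v1
  v1 = a.b.b.(rec X. b.(a.b.b.X + 0)) + 0 | —a→ v2
  v2 = b.b.(rec X. b.(a.b.b.X + 0)) | —b→ v3
  v3 = b.(rec X. b.(a.b.b.X + 0)) | —b→ v0
Coarsest stable partition (strong bisimilarity classes):
  B0 = {u0, v0}
  B1 = {u1, v1}
  B2 = {u2, v2}
  B3 = {u3, v3}
u0 ∈ B0, v0 ∈ B0 → same block

P ~ Q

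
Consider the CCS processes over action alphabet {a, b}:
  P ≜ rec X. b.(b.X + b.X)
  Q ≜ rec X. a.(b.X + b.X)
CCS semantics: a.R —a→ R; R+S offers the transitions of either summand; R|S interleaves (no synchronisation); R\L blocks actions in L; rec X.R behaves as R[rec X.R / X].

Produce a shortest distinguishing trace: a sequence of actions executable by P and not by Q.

Reachable graph of P (2 states):
  p0 = rec X. b.(b.X + b.X) has moves --b--▸ p1
  p1 = b.(rec X. b.(b.X + b.X)) + b.(rec X. b.(b.X + b.X)) has moves --b--▸ p0
Reachable graph of Q (2 states):
  q0 = rec X. a.(b.X + b.X) has moves --a--▸ q1
  q1 = b.(rec X. a.(b.X + b.X)) + b.(rec X. a.(b.X + b.X)) has moves --b--▸ q0
Executing b from P (initial set {p0}):
  step 1 (b): {p1}
  — P admits the full trace.
Executing b from Q (initial set {q0}):
  step 1 (b): ∅  — Q cannot continue

b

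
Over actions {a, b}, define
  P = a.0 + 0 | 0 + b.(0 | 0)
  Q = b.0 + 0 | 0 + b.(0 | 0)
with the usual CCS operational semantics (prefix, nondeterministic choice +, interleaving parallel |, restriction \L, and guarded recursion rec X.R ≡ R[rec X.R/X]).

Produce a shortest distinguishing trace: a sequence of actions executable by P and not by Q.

LTS(P): 3 reachable states
  u0 = a.0 + 0 | 0 + b.(0 | 0) → ··a··> u1, ··b··> u2
  u1 = 0 → stopped
  u2 = 0 | 0 → stopped
LTS(Q): 3 reachable states
  v0 = b.0 + 0 | 0 + b.(0 | 0) → ··b··> v1, ··b··> v2
  v1 = 0 → stopped
  v2 = 0 | 0 → stopped
Run σ = ⟨a⟩ on P: start {u0}
  [1] a ⇒ {u1}
  — P admits the full trace.
Run σ = ⟨a⟩ on Q: start {v0}
  [1] a ⇒ ∅ (Q stuck)

a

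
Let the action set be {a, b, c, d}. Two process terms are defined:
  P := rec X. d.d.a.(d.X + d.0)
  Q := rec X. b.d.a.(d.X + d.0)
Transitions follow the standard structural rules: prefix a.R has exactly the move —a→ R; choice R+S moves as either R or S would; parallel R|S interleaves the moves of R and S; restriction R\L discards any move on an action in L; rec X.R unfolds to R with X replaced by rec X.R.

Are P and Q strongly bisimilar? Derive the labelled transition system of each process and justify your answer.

LTS(P): 5 reachable states
  s0 = rec X. d.d.a.(d.X + d.0) ⊢ ··d··> s1
  s1 = d.a.(d.(rec X. d.d.a.(d.X + d.0)) + d.0) ⊢ ··d··> s2
  s2 = a.(d.(rec X. d.d.a.(d.X + d.0)) + d.0) ⊢ ··a··> s3
  s3 = d.(rec X. d.d.a.(d.X + d.0)) + d.0 ⊢ ··d··> s0, ··d··> s4
  s4 = 0 ⊢ deadlocked
LTS(Q): 5 reachable states
  t0 = rec X. b.d.a.(d.X + d.0) ⊢ ··b··> t1
  t1 = d.a.(d.(rec X. b.d.a.(d.X + d.0)) + d.0) ⊢ ··d··> t2
  t2 = a.(d.(rec X. b.d.a.(d.X + d.0)) + d.0) ⊢ ··a··> t3
  t3 = d.(rec X. b.d.a.(d.X + d.0)) + d.0 ⊢ ··d··> t0, ··d··> t4
  t4 = 0 ⊢ deadlocked
Coarsest stable partition (strong bisimilarity classes):
  B0 = {s0}
  B1 = {s1}
  B2 = {s2}
  B3 = {s3}
  B4 = {s4, t4}
  B5 = {t0}
  B6 = {t1}
  B7 = {t2}
  B8 = {t3}
s0 ∈ B0, t0 ∈ B5 → different blocks

NO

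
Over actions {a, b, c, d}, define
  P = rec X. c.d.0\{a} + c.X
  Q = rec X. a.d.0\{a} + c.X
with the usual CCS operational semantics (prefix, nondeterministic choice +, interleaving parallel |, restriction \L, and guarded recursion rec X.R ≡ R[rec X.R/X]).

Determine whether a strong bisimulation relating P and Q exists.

NO

P's transition system — 3 states:
  p0 = rec X. c.d.0\{a} + c.X has moves -c-> p0, -c-> p1
  p1 = d.0\{a} has moves -d-> p2
  p2 = 0\{a} has moves stopped
Q's transition system — 3 states:
  q0 = rec X. a.d.0\{a} + c.X has moves -a-> q1, -c-> q0
  q1 = d.0\{a} has moves -d-> q2
  q2 = 0\{a} has moves stopped
Bisimilarity quotient blocks:
  B0 = {p0}
  B1 = {p1, q1}
  B2 = {p2, q2}
  B3 = {q0}
p0 ∈ B0, q0 ∈ B3 → different blocks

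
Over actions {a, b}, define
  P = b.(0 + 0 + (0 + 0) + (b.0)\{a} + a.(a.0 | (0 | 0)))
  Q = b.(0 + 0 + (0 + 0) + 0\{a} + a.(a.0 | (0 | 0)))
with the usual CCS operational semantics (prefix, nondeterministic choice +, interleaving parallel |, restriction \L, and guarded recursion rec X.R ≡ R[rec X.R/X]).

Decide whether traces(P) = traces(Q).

traces(P) ≠ traces(Q) — witness ⟨bb⟩

LTS(P): 5 reachable states
  p0 = b.(0 + 0 + (0 + 0) + (b.0)\{a} + a.(a.0 | (0 | 0))) ⊢ =b=> p1
  p1 = 0 + 0 + (0 + 0) + (b.0)\{a} + a.(a.0 | (0 | 0)) ⊢ =a=> p2, =b=> p3
  p2 = a.0 | (0 | 0) ⊢ =a=> p4
  p3 = 0\{a} ⊢ (no moves)
  p4 = 0 | (0 | 0) ⊢ (no moves)
LTS(Q): 4 reachable states
  q0 = b.(0 + 0 + (0 + 0) + 0\{a} + a.(a.0 | (0 | 0))) ⊢ =b=> q1
  q1 = 0 + 0 + (0 + 0) + 0\{a} + a.(a.0 | (0 | 0)) ⊢ =a=> q2
  q2 = a.0 | (0 | 0) ⊢ =a=> q3
  q3 = 0 | (0 | 0) ⊢ (no moves)
Run σ = ⟨bb⟩ on P: start {p0}
  after b @ step 1: {p1}
  after b @ step 2: {p3}
  P completes σ.
Run σ = ⟨bb⟩ on Q: start {q0}
  after b @ step 1: {q1}
  after b @ step 2: ∅  — Q cannot continue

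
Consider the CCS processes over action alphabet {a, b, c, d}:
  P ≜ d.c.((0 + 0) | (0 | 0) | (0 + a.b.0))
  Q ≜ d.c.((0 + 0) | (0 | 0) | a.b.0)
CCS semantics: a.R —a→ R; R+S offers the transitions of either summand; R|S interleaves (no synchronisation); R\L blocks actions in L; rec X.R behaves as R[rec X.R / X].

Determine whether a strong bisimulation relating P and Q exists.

P ~ Q

P's transition system — 5 states:
  u0 = d.c.((0 + 0) | (0 | 0) | (0 + a.b.0)) | —d→ u1
  u1 = c.((0 + 0) | (0 | 0) | (0 + a.b.0)) | —c→ u2
  u2 = (0 + 0) | (0 | 0) | (0 + a.b.0) | —a→ u3
  u3 = (0 + 0) | (0 | 0) | b.0 | —b→ u4
  u4 = (0 + 0) | (0 | 0) | 0 | ∅
Q's transition system — 5 states:
  v0 = d.c.((0 + 0) | (0 | 0) | a.b.0) | —d→ v1
  v1 = c.((0 + 0) | (0 | 0) | a.b.0) | —c→ v2
  v2 = (0 + 0) | (0 | 0) | a.b.0 | —a→ v3
  v3 = (0 + 0) | (0 | 0) | b.0 | —b→ v4
  v4 = (0 + 0) | (0 | 0) | 0 | ∅
Coarsest stable partition (strong bisimilarity classes):
  B0 = {u0, v0}
  B1 = {u1, v1}
  B2 = {u2, v2}
  B3 = {u3, v3}
  B4 = {u4, v4}
u0 ∈ B0, v0 ∈ B0 → same block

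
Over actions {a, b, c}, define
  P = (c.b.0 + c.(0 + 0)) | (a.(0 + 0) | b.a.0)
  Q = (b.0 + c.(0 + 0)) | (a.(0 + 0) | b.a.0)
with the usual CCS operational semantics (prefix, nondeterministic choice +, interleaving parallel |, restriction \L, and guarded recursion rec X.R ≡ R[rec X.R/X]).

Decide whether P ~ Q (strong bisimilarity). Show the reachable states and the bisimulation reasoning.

not bisimilar

LTS(P): 24 reachable states
  p0 = (c.b.0 + c.(0 + 0)) | (a.(0 + 0) | b.a.0) ⊢ ··a··> p1, ··b··> p2, ··c··> p3, ··c··> p4
  p1 = (c.b.0 + c.(0 + 0)) | ((0 + 0) | b.a.0) ⊢ ··b··> p5, ··c··> p6, ··c··> p7
  p2 = (c.b.0 + c.(0 + 0)) | (a.(0 + 0) | a.0) ⊢ ··a··> p5, ··a··> p8, ··c··> p10, ··c··> p9
  p3 = (0 + 0) | (a.(0 + 0) | b.a.0) ⊢ ··a··> p6, ··b··> p9
  p4 = b.0 | (a.(0 + 0) | b.a.0) ⊢ ··a··> p7, ··b··> p10, ··b··> p11
  p5 = (c.b.0 + c.(0 + 0)) | ((0 + 0) | a.0) ⊢ ··a··> p12, ··c··> p13, ··c··> p14
  p6 = (0 + 0) | ((0 + 0) | b.a.0) ⊢ ··b··> p13
  p7 = b.0 | ((0 + 0) | b.a.0) ⊢ ··b··> p14, ··b··> p15
  p8 = (c.b.0 + c.(0 + 0)) | (a.(0 + 0) | 0) ⊢ ··a··> p12, ··c··> p16, ··c··> p17
  p9 = (0 + 0) | (a.(0 + 0) | a.0) ⊢ ··a··> p13, ··a··> p16
  p10 = b.0 | (a.(0 + 0) | a.0) ⊢ ··a··> p14, ··a··> p17, ··b··> p18
  p11 = 0 | (a.(0 + 0) | b.a.0) ⊢ ··a··> p15, ··b··> p18
  p12 = (c.b.0 + c.(0 + 0)) | ((0 + 0) | 0) ⊢ ··c··> p19, ··c··> p20
  p13 = (0 + 0) | ((0 + 0) | a.0) ⊢ ··a··> p19
  p14 = b.0 | ((0 + 0) | a.0) ⊢ ··a··> p20, ··b··> p21
  p15 = 0 | ((0 + 0) | b.a.0) ⊢ ··b··> p21
  p16 = (0 + 0) | (a.(0 + 0) | 0) ⊢ ··a··> p19
  p17 = b.0 | (a.(0 + 0) | 0) ⊢ ··a··> p20, ··b··> p22
  p18 = 0 | (a.(0 + 0) | a.0) ⊢ ··a··> p21, ··a··> p22
  p19 = (0 + 0) | ((0 + 0) | 0) ⊢ stopped
  p20 = b.0 | ((0 + 0) | 0) ⊢ ··b··> p23
  p21 = 0 | ((0 + 0) | a.0) ⊢ ··a··> p23
  p22 = 0 | (a.(0 + 0) | 0) ⊢ ··a··> p23
  p23 = 0 | ((0 + 0) | 0) ⊢ stopped
LTS(Q): 18 reachable states
  q0 = (b.0 + c.(0 + 0)) | (a.(0 + 0) | b.a.0) ⊢ ··a··> q1, ··b··> q2, ··b··> q3, ··c··> q4
  q1 = (b.0 + c.(0 + 0)) | ((0 + 0) | b.a.0) ⊢ ··b··> q5, ··b··> q6, ··c··> q7
  q2 = (b.0 + c.(0 + 0)) | (a.(0 + 0) | a.0) ⊢ ··a··> q5, ··a··> q8, ··b··> q9, ··c··> q10
  q3 = 0 | (a.(0 + 0) | b.a.0) ⊢ ··a··> q6, ··b··> q9
  q4 = (0 + 0) | (a.(0 + 0) | b.a.0) ⊢ ··a··> q7, ··b··> q10
  q5 = (b.0 + c.(0 + 0)) | ((0 + 0) | a.0) ⊢ ··a··> q11, ··b··> q12, ··c··> q13
  q6 = 0 | ((0 + 0) | b.a.0) ⊢ ··b··> q12
  q7 = (0 + 0) | ((0 + 0) | b.a.0) ⊢ ··b··> q13
  q8 = (b.0 + c.(0 + 0)) | (a.(0 + 0) | 0) ⊢ ··a··> q11, ··b··> q14, ··c··> q15
  q9 = 0 | (a.(0 + 0) | a.0) ⊢ ··a··> q12, ··a··> q14
  q10 = (0 + 0) | (a.(0 + 0) | a.0) ⊢ ··a··> q13, ··a··> q15
  q11 = (b.0 + c.(0 + 0)) | ((0 + 0) | 0) ⊢ ··b··> q16, ··c··> q17
  q12 = 0 | ((0 + 0) | a.0) ⊢ ··a··> q16
  q13 = (0 + 0) | ((0 + 0) | a.0) ⊢ ··a··> q17
  q14 = 0 | (a.(0 + 0) | 0) ⊢ ··a··> q16
  q15 = (0 + 0) | (a.(0 + 0) | 0) ⊢ ··a··> q17
  q16 = 0 | ((0 + 0) | 0) ⊢ stopped
  q17 = (0 + 0) | ((0 + 0) | 0) ⊢ stopped
Bisimilarity quotient blocks:
  B0 = {p0}
  B1 = {p11, p3, q3, q4}
  B2 = {p18, p9, q10, q9}
  B3 = {p13, p16, p21, p22, q12, q13, q14, q15}
  B4 = {p19, p23, q16, q17}
  B5 = {p15, p6, q6, q7}
  B6 = {p2}
  B7 = {p10}
  B8 = {p14, p17}
  B9 = {p20}
  B10 = {p5, p8}
  B11 = {p12}
  B12 = {p4}
  B13 = {p7}
  B14 = {p1}
  B15 = {q0}
  B16 = {q1}
  B17 = {q5, q8}
  B18 = {q11}
  B19 = {q2}
p0 ∈ B0, q0 ∈ B15 → different blocks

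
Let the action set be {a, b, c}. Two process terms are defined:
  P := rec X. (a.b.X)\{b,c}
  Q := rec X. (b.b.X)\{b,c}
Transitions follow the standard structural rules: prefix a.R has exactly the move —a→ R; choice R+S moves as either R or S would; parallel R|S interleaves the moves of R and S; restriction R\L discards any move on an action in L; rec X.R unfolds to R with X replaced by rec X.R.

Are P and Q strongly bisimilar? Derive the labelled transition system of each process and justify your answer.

Reachable graph of P (2 states):
  m0 = rec X. (a.b.X)\{b,c} → =a=> m1
  m1 = (b.(rec X. (a.b.X)\{b,c}))\{b,c} → stopped
Reachable graph of Q (1 states):
  n0 = rec X. (b.b.X)\{b,c} → stopped
Partition-refinement fixed point:
  B0 = {m0}
  B1 = {m1, n0}
m0 ∈ B0, n0 ∈ B1 → different blocks

P ≁ Q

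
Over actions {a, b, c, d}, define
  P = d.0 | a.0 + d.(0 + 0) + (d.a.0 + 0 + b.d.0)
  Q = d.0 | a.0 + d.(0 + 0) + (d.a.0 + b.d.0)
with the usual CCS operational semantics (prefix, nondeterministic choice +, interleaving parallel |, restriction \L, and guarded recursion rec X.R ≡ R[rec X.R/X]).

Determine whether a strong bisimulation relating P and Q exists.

bisimilar

P's transition system — 8 states:
  s0 = d.0 | a.0 + d.(0 + 0) + (d.a.0 + 0 + b.d.0) :: --a--▸ s1, --b--▸ s2, --d--▸ s3, --d--▸ s4, --d--▸ s5
  s1 = d.0 | 0 :: --d--▸ s6
  s2 = d.0 :: --d--▸ s7
  s3 = 0 + 0 :: deadlocked
  s4 = 0 | a.0 :: --a--▸ s6
  s5 = a.0 :: --a--▸ s7
  s6 = 0 | 0 :: deadlocked
  s7 = 0 :: deadlocked
Q's transition system — 8 states:
  t0 = d.0 | a.0 + d.(0 + 0) + (d.a.0 + b.d.0) :: --a--▸ t1, --b--▸ t2, --d--▸ t3, --d--▸ t4, --d--▸ t5
  t1 = d.0 | 0 :: --d--▸ t6
  t2 = d.0 :: --d--▸ t7
  t3 = 0 + 0 :: deadlocked
  t4 = 0 | a.0 :: --a--▸ t6
  t5 = a.0 :: --a--▸ t7
  t6 = 0 | 0 :: deadlocked
  t7 = 0 :: deadlocked
Bisimilarity quotient blocks:
  B0 = {s0, t0}
  B1 = {s4, s5, t4, t5}
  B2 = {s3, s6, s7, t3, t6, t7}
  B3 = {s1, s2, t1, t2}
s0 ∈ B0, t0 ∈ B0 → same block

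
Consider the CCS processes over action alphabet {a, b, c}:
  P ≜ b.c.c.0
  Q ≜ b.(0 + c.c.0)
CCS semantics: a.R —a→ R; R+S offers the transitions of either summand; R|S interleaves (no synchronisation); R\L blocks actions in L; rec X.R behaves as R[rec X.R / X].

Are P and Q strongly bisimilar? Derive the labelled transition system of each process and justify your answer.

YES

Reachable graph of P (4 states):
  u0 = b.c.c.0 :: —b→ u1
  u1 = c.c.0 :: —c→ u2
  u2 = c.0 :: —c→ u3
  u3 = 0 :: ∅
Reachable graph of Q (4 states):
  v0 = b.(0 + c.c.0) :: —b→ v1
  v1 = 0 + c.c.0 :: —c→ v2
  v2 = c.0 :: —c→ v3
  v3 = 0 :: ∅
Coarsest stable partition (strong bisimilarity classes):
  B0 = {u0, v0}
  B1 = {u1, v1}
  B2 = {u2, v2}
  B3 = {u3, v3}
u0 ∈ B0, v0 ∈ B0 → same block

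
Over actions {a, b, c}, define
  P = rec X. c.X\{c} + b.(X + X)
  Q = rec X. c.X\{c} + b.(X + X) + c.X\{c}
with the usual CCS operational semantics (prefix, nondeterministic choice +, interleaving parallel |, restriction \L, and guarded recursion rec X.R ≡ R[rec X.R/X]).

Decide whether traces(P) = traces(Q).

P's transition system — 4 states:
  s0 = rec X. c.X\{c} + b.(X + X) | ··b··> s1, ··c··> s2
  s1 = (rec X. c.X\{c} + b.(X + X)) + (rec X. c.X\{c} + b.(X + X)) | ··b··> s1, ··c··> s2
  s2 = (rec X. c.X\{c} + b.(X + X))\{c} | ··b··> s3
  s3 = ((rec X. c.X\{c} + b.(X + X)) + (rec X. c.X\{c} + b.(X + X)))\{c} | ··b··> s3
Q's transition system — 4 states:
  t0 = rec X. c.X\{c} + b.(X + X) + c.X\{c} | ··b··> t1, ··c··> t2
  t1 = (rec X. c.X\{c} + b.(X + X) + c.X\{c}) + (rec X. c.X\{c} + b.(X + X) + c.X\{c}) | ··b··> t1, ··c··> t2
  t2 = (rec X. c.X\{c} + b.(X + X) + c.X\{c})\{c} | ··b··> t3
  t3 = ((rec X. c.X\{c} + b.(X + X) + c.X\{c}) + (rec X. c.X\{c} + b.(X + X) + c.X\{c}))\{c} | ··b··> t3
Bisimilarity quotient blocks:
  B0 = {s0, s1, t0, t1}
  B1 = {s2, s3, t2, t3}
s0 ∈ B0, t0 ∈ B0 → same block
Bisimilar ⇒ trace-equivalent.

trace-equivalent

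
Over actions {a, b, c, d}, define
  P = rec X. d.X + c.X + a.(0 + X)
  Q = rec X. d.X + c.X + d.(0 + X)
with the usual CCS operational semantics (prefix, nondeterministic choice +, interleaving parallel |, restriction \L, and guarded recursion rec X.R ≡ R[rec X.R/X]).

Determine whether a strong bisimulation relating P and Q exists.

Reachable graph of P (2 states):
  m0 = rec X. d.X + c.X + a.(0 + X) :: --a--▸ m1, --c--▸ m0, --d--▸ m0
  m1 = 0 + (rec X. d.X + c.X + a.(0 + X)) :: --a--▸ m1, --c--▸ m0, --d--▸ m0
Reachable graph of Q (2 states):
  n0 = rec X. d.X + c.X + d.(0 + X) :: --c--▸ n0, --d--▸ n0, --d--▸ n1
  n1 = 0 + (rec X. d.X + c.X + d.(0 + X)) :: --c--▸ n0, --d--▸ n0, --d--▸ n1
Partition-refinement fixed point:
  B0 = {m0, m1}
  B1 = {n0, n1}
m0 ∈ B0, n0 ∈ B1 → different blocks

NO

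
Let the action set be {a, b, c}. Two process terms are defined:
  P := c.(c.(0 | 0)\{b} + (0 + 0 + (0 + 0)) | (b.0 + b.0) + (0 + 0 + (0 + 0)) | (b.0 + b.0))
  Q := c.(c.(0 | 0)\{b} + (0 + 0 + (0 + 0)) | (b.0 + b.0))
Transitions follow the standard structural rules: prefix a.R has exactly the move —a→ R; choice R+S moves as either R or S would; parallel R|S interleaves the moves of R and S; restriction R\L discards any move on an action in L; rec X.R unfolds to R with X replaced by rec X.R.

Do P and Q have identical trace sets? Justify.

P's transition system — 4 states:
  u0 = c.(c.(0 | 0)\{b} + (0 + 0 + (0 + 0)) | (b.0 + b.0) + (0 + 0 + (0 + 0)) | (b.0 + b.0)) has moves -c-> u1
  u1 = c.(0 | 0)\{b} + (0 + 0 + (0 + 0)) | (b.0 + b.0) + (0 + 0 + (0 + 0)) | (b.0 + b.0) has moves -b-> u2, -c-> u3
  u2 = (0 + 0 + (0 + 0)) | 0 has moves deadlocked
  u3 = (0 | 0)\{b} has moves deadlocked
Q's transition system — 4 states:
  v0 = c.(c.(0 | 0)\{b} + (0 + 0 + (0 + 0)) | (b.0 + b.0)) has moves -c-> v1
  v1 = c.(0 | 0)\{b} + (0 + 0 + (0 + 0)) | (b.0 + b.0) has moves -b-> v2, -c-> v3
  v2 = (0 + 0 + (0 + 0)) | 0 has moves deadlocked
  v3 = (0 | 0)\{b} has moves deadlocked
Bisimilarity quotient blocks:
  B0 = {u0, v0}
  B1 = {u1, v1}
  B2 = {u2, u3, v2, v3}
u0 ∈ B0, v0 ∈ B0 → same block
Bisimilar ⇒ trace-equivalent.

traces(P) = traces(Q)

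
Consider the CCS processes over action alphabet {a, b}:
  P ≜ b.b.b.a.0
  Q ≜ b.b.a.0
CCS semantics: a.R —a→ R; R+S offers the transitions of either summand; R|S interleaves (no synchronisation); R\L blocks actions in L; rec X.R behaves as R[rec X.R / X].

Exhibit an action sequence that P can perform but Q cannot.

bbb

P's transition system — 5 states:
  u0 = b.b.b.a.0 ⊢ —b→ u1
  u1 = b.b.a.0 ⊢ —b→ u2
  u2 = b.a.0 ⊢ —b→ u3
  u3 = a.0 ⊢ —a→ u4
  u4 = 0 ⊢ ∅
Q's transition system — 4 states:
  v0 = b.b.a.0 ⊢ —b→ v1
  v1 = b.a.0 ⊢ —b→ v2
  v2 = a.0 ⊢ —a→ v3
  v3 = 0 ⊢ ∅
Run σ = ⟨bbb⟩ on P: start {u0}
  [1] b ⇒ {u1}
  [2] b ⇒ {u2}
  [3] b ⇒ {u3}
  ✓ P
Run σ = ⟨bbb⟩ on Q: start {v0}
  [1] b ⇒ {v1}
  [2] b ⇒ {v2}
  [3] b ⇒ ∅ (Q stuck)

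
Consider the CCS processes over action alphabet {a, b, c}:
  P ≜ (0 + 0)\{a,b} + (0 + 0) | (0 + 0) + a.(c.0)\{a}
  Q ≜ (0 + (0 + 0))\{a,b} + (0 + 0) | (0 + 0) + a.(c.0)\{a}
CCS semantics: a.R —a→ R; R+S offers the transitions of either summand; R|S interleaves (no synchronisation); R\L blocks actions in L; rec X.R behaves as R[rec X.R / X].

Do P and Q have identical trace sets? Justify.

LTS(P): 3 reachable states
  m0 = (0 + 0)\{a,b} + (0 + 0) | (0 + 0) + a.(c.0)\{a} ⊢ —a→ m1
  m1 = (c.0)\{a} ⊢ —c→ m2
  m2 = 0\{a} ⊢ (no moves)
LTS(Q): 3 reachable states
  n0 = (0 + (0 + 0))\{a,b} + (0 + 0) | (0 + 0) + a.(c.0)\{a} ⊢ —a→ n1
  n1 = (c.0)\{a} ⊢ —c→ n2
  n2 = 0\{a} ⊢ (no moves)
Bisimilarity quotient blocks:
  B0 = {m0, n0}
  B1 = {m1, n1}
  B2 = {m2, n2}
m0 ∈ B0, n0 ∈ B0 → same block
Bisimilar ⇒ trace-equivalent.

trace-equivalent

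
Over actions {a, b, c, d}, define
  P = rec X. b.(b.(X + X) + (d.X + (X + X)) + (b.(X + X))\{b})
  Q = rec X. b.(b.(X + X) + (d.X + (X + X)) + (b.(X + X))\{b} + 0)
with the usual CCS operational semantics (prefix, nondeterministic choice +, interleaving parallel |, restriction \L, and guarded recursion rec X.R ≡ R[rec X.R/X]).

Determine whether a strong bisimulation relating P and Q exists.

Reachable graph of P (3 states):
  m0 = rec X. b.(b.(X + X) + (d.X + (X + X)) + (b.(X + X))\{b}) → --b--▸ m1
  m1 = b.((rec X. b.(b.(X + X) + (d.X + (X + X)) + (b.(X + X))\{b})) + (rec X. b.(b.(X + X) + (d.X + (X + X)) + (b.(X + X))\{b}))) + (d.(rec X. b.(b.(X + X) + (d.X + (X + X)) + (b.(X + X))\{b})) + ((rec X. b.(b.(X + X) + (d.X + (X + X)) + (b.(X + X))\{b})) + (rec X. b.(b.(X + X) + (d.X + (X + X)) + (b.(X + X))\{b})))) + (b.((rec X. b.(b.(X + X) + (d.X + (X + X)) + (b.(X + X))\{b})) + (rec X. b.(b.(X + X) + (d.X + (X + X)) + (b.(X + X))\{b}))))\{b} → --b--▸ m1, --b--▸ m2, --d--▸ m0
  m2 = (rec X. b.(b.(X + X) + (d.X + (X + X)) + (b.(X + X))\{b})) + (rec X. b.(b.(X + X) + (d.X + (X + X)) + (b.(X + X))\{b})) → --b--▸ m1
Reachable graph of Q (3 states):
  n0 = rec X. b.(b.(X + X) + (d.X + (X + X)) + (b.(X + X))\{b} + 0) → --b--▸ n1
  n1 = b.((rec X. b.(b.(X + X) + (d.X + (X + X)) + (b.(X + X))\{b} + 0)) + (rec X. b.(b.(X + X) + (d.X + (X + X)) + (b.(X + X))\{b} + 0))) + (d.(rec X. b.(b.(X + X) + (d.X + (X + X)) + (b.(X + X))\{b} + 0)) + ((rec X. b.(b.(X + X) + (d.X + (X + X)) + (b.(X + X))\{b} + 0)) + (rec X. b.(b.(X + X) + (d.X + (X + X)) + (b.(X + X))\{b} + 0)))) + (b.((rec X. b.(b.(X + X) + (d.X + (X + X)) + (b.(X + X))\{b} + 0)) + (rec X. b.(b.(X + X) + (d.X + (X + X)) + (b.(X + X))\{b} + 0))))\{b} + 0 → --b--▸ n1, --b--▸ n2, --d--▸ n0
  n2 = (rec X. b.(b.(X + X) + (d.X + (X + X)) + (b.(X + X))\{b} + 0)) + (rec X. b.(b.(X + X) + (d.X + (X + X)) + (b.(X + X))\{b} + 0)) → --b--▸ n1
Bisimilarity quotient blocks:
  B0 = {m0, m2, n0, n2}
  B1 = {m1, n1}
m0 ∈ B0, n0 ∈ B0 → same block

bisimilar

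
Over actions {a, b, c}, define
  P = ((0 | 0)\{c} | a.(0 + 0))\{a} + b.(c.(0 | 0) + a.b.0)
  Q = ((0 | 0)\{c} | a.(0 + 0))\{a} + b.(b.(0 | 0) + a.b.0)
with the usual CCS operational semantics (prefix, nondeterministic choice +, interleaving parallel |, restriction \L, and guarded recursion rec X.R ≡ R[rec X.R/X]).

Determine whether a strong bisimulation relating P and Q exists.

P ≁ Q

P's transition system — 5 states:
  u0 = ((0 | 0)\{c} | a.(0 + 0))\{a} + b.(c.(0 | 0) + a.b.0) | =b=> u1
  u1 = c.(0 | 0) + a.b.0 | =a=> u2, =c=> u3
  u2 = b.0 | =b=> u4
  u3 = 0 | 0 | ·
  u4 = 0 | ·
Q's transition system — 5 states:
  v0 = ((0 | 0)\{c} | a.(0 + 0))\{a} + b.(b.(0 | 0) + a.b.0) | =b=> v1
  v1 = b.(0 | 0) + a.b.0 | =a=> v2, =b=> v3
  v2 = b.0 | =b=> v4
  v3 = 0 | 0 | ·
  v4 = 0 | ·
Bisimilarity quotient blocks:
  B0 = {u0}
  B1 = {u1}
  B2 = {u2, v2}
  B3 = {u3, u4, v3, v4}
  B4 = {v0}
  B5 = {v1}
u0 ∈ B0, v0 ∈ B4 → different blocks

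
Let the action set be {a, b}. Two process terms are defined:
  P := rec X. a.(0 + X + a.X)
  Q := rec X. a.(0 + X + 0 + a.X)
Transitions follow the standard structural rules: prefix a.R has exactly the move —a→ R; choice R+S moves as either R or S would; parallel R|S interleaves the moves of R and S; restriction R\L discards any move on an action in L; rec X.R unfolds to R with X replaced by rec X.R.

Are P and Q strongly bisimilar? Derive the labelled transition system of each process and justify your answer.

Reachable graph of P (2 states):
  u0 = rec X. a.(0 + X + a.X) ⊢ =a=> u1
  u1 = 0 + (rec X. a.(0 + X + a.X)) + a.(rec X. a.(0 + X + a.X)) ⊢ =a=> u0, =a=> u1
Reachable graph of Q (2 states):
  v0 = rec X. a.(0 + X + 0 + a.X) ⊢ =a=> v1
  v1 = 0 + (rec X. a.(0 + X + 0 + a.X)) + 0 + a.(rec X. a.(0 + X + 0 + a.X)) ⊢ =a=> v0, =a=> v1
Partition-refinement fixed point:
  B0 = {u0, u1, v0, v1}
u0 ∈ B0, v0 ∈ B0 → same block

P ~ Q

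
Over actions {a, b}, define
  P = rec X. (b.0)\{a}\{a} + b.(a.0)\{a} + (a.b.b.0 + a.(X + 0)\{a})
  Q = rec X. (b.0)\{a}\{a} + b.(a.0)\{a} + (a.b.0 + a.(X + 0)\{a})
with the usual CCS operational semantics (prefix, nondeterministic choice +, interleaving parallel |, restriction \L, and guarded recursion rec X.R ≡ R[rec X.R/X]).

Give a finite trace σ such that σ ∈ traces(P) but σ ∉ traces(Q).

abb

P's transition system — 9 states:
  s0 = rec X. (b.0)\{a}\{a} + b.(a.0)\{a} + (a.b.b.0 + a.(X + 0)\{a}) :: --a--▸ s1, --a--▸ s2, --b--▸ s3, --b--▸ s4
  s1 = ((rec X. (b.0)\{a}\{a} + b.(a.0)\{a} + (a.b.b.0 + a.(X + 0)\{a})) + 0)\{a} :: --b--▸ s5, --b--▸ s6
  s2 = b.b.0 :: --b--▸ s7
  s3 = (a.0)\{a} :: stopped
  s4 = 0\{a}\{a} :: stopped
  s5 = (a.0)\{a}\{a} :: stopped
  s6 = 0\{a}\{a}\{a} :: stopped
  s7 = b.0 :: --b--▸ s8
  s8 = 0 :: stopped
Q's transition system — 8 states:
  t0 = rec X. (b.0)\{a}\{a} + b.(a.0)\{a} + (a.b.0 + a.(X + 0)\{a}) :: --a--▸ t1, --a--▸ t2, --b--▸ t3, --b--▸ t4
  t1 = ((rec X. (b.0)\{a}\{a} + b.(a.0)\{a} + (a.b.0 + a.(X + 0)\{a})) + 0)\{a} :: --b--▸ t5, --b--▸ t6
  t2 = b.0 :: --b--▸ t7
  t3 = (a.0)\{a} :: stopped
  t4 = 0\{a}\{a} :: stopped
  t5 = (a.0)\{a}\{a} :: stopped
  t6 = 0\{a}\{a}\{a} :: stopped
  t7 = 0 :: stopped
Trace ⟨abb⟩ through P, begin at {s0}:
  after a @ step 1: {s1, s2}
  after b @ step 2: {s5, s6, s7}
  after b @ step 3: {s8}
  ✓ P
Trace ⟨abb⟩ through Q, begin at {t0}:
  after a @ step 1: {t1, t2}
  after b @ step 2: {t5, t6, t7}
  after b @ step 3: ∅ (Q stuck)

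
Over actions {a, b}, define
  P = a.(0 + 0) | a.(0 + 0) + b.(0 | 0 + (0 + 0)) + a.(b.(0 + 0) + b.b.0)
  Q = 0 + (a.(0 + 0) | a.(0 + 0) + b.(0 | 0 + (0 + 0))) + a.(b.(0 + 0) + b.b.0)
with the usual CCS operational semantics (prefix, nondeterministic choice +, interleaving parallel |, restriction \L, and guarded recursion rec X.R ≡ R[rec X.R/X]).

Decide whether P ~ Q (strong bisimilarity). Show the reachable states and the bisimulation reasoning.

P's transition system — 9 states:
  u0 = a.(0 + 0) | a.(0 + 0) + b.(0 | 0 + (0 + 0)) + a.(b.(0 + 0) + b.b.0) :: ··a··> u1, ··a··> u2, ··a··> u3, ··b··> u4
  u1 = (0 + 0) | a.(0 + 0) :: ··a··> u5
  u2 = a.(0 + 0) | (0 + 0) :: ··a··> u5
  u3 = b.(0 + 0) + b.b.0 :: ··b··> u6, ··b··> u7
  u4 = 0 | 0 + (0 + 0) :: (no moves)
  u5 = (0 + 0) | (0 + 0) :: (no moves)
  u6 = 0 + 0 :: (no moves)
  u7 = b.0 :: ··b··> u8
  u8 = 0 :: (no moves)
Q's transition system — 9 states:
  v0 = 0 + (a.(0 + 0) | a.(0 + 0) + b.(0 | 0 + (0 + 0))) + a.(b.(0 + 0) + b.b.0) :: ··a··> v1, ··a··> v2, ··a··> v3, ··b··> v4
  v1 = (0 + 0) | a.(0 + 0) :: ··a··> v5
  v2 = a.(0 + 0) | (0 + 0) :: ··a··> v5
  v3 = b.(0 + 0) + b.b.0 :: ··b··> v6, ··b··> v7
  v4 = 0 | 0 + (0 + 0) :: (no moves)
  v5 = (0 + 0) | (0 + 0) :: (no moves)
  v6 = 0 + 0 :: (no moves)
  v7 = b.0 :: ··b··> v8
  v8 = 0 :: (no moves)
Bisimilarity quotient blocks:
  B0 = {u0, v0}
  B1 = {u3, v3}
  B2 = {u7, v7}
  B3 = {u4, u5, u6, u8, v4, v5, v6, v8}
  B4 = {u1, u2, v1, v2}
u0 ∈ B0, v0 ∈ B0 → same block

P ~ Q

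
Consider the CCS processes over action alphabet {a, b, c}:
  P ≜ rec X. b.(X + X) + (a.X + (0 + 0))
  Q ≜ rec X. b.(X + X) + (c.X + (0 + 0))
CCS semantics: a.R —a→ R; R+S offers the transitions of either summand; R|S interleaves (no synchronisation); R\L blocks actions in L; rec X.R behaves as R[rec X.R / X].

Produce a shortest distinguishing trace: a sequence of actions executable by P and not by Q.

a

P's transition system — 2 states:
  s0 = rec X. b.(X + X) + (a.X + (0 + 0)) has moves —a→ s0, —b→ s1
  s1 = (rec X. b.(X + X) + (a.X + (0 + 0))) + (rec X. b.(X + X) + (a.X + (0 + 0))) has moves —a→ s0, —b→ s1
Q's transition system — 2 states:
  t0 = rec X. b.(X + X) + (c.X + (0 + 0)) has moves —b→ t1, —c→ t0
  t1 = (rec X. b.(X + X) + (c.X + (0 + 0))) + (rec X. b.(X + X) + (c.X + (0 + 0))) has moves —b→ t1, —c→ t0
Run σ = ⟨a⟩ on P: start {s0}
  step 1 (a): {s0}
  — P admits the full trace.
Run σ = ⟨a⟩ on Q: start {t0}
  step 1 (a): no successor for Q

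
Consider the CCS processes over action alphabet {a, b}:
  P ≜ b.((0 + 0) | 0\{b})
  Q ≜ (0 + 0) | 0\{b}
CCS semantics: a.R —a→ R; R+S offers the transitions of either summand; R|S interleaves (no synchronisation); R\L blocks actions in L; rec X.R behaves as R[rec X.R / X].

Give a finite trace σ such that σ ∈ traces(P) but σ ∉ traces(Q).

Reachable graph of P (2 states):
  u0 = b.((0 + 0) | 0\{b}) :: ··b··> u1
  u1 = (0 + 0) | 0\{b} :: deadlocked
Reachable graph of Q (1 states):
  v0 = (0 + 0) | 0\{b} :: deadlocked
Run σ = ⟨b⟩ on P: start {u0}
  [1] b ⇒ {u1}
  — P admits the full trace.
Run σ = ⟨b⟩ on Q: start {v0}
  [1] b ⇒ no successor for Q

b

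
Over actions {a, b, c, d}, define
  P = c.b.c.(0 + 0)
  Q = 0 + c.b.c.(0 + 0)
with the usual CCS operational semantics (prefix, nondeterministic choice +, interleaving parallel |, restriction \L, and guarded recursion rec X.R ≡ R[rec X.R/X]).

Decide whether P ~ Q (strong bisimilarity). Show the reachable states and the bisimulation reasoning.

P's transition system — 4 states:
  u0 = c.b.c.(0 + 0) :: ··c··> u1
  u1 = b.c.(0 + 0) :: ··b··> u2
  u2 = c.(0 + 0) :: ··c··> u3
  u3 = 0 + 0 :: ∅
Q's transition system — 4 states:
  v0 = 0 + c.b.c.(0 + 0) :: ··c··> v1
  v1 = b.c.(0 + 0) :: ··b··> v2
  v2 = c.(0 + 0) :: ··c··> v3
  v3 = 0 + 0 :: ∅
Coarsest stable partition (strong bisimilarity classes):
  B0 = {u0, v0}
  B1 = {u1, v1}
  B2 = {u2, v2}
  B3 = {u3, v3}
u0 ∈ B0, v0 ∈ B0 → same block

bisimilar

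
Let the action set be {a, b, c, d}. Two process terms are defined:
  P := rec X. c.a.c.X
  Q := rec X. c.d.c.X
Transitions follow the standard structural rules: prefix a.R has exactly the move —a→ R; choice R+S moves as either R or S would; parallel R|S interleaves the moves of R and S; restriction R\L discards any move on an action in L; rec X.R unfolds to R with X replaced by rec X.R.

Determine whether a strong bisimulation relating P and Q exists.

Reachable graph of P (3 states):
  p0 = rec X. c.a.c.X :: ··c··> p1
  p1 = a.c.(rec X. c.a.c.X) :: ··a··> p2
  p2 = c.(rec X. c.a.c.X) :: ··c··> p0
Reachable graph of Q (3 states):
  q0 = rec X. c.d.c.X :: ··c··> q1
  q1 = d.c.(rec X. c.d.c.X) :: ··d··> q2
  q2 = c.(rec X. c.d.c.X) :: ··c··> q0
Coarsest stable partition (strong bisimilarity classes):
  B0 = {p0}
  B1 = {p1}
  B2 = {p2}
  B3 = {q0}
  B4 = {q1}
  B5 = {q2}
p0 ∈ B0, q0 ∈ B3 → different blocks

P ≁ Q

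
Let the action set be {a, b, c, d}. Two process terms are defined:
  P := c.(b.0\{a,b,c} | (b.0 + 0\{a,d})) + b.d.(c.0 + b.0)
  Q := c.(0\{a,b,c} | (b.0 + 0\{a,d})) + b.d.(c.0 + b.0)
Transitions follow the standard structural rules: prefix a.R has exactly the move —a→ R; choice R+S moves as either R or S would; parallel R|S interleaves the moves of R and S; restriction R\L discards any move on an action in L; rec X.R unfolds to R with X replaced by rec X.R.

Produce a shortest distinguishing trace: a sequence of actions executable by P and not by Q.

Reachable graph of P (8 states):
  m0 = c.(b.0\{a,b,c} | (b.0 + 0\{a,d})) + b.d.(c.0 + b.0) → —b→ m1, —c→ m2
  m1 = d.(c.0 + b.0) → —d→ m3
  m2 = b.0\{a,b,c} | (b.0 + 0\{a,d}) → —b→ m4, —b→ m5
  m3 = c.0 + b.0 → —b→ m6, —c→ m6
  m4 = 0\{a,b,c} | (b.0 + 0\{a,d}) → —b→ m7
  m5 = b.0\{a,b,c} | 0 → —b→ m7
  m6 = 0 → ∅
  m7 = 0\{a,b,c} | 0 → ∅
Reachable graph of Q (6 states):
  n0 = c.(0\{a,b,c} | (b.0 + 0\{a,d})) + b.d.(c.0 + b.0) → —b→ n1, —c→ n2
  n1 = d.(c.0 + b.0) → —d→ n3
  n2 = 0\{a,b,c} | (b.0 + 0\{a,d}) → —b→ n4
  n3 = c.0 + b.0 → —b→ n5, —c→ n5
  n4 = 0\{a,b,c} | 0 → ∅
  n5 = 0 → ∅
Executing cbb from P (initial set {m0}):
  after c @ step 1: {m2}
  after b @ step 2: {m4, m5}
  after b @ step 3: {m7}
  ✓ P
Executing cbb from Q (initial set {n0}):
  after c @ step 1: {n2}
  after b @ step 2: {n4}
  after b @ step 3: no successor for Q

cbb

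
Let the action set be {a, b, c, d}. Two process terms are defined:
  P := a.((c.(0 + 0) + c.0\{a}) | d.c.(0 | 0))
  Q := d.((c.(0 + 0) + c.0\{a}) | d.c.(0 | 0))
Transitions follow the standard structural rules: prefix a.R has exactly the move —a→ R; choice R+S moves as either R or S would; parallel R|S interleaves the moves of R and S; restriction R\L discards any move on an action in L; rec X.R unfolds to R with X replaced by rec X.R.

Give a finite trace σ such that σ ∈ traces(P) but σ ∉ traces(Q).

Reachable graph of P (10 states):
  p0 = a.((c.(0 + 0) + c.0\{a}) | d.c.(0 | 0)) | -a-> p1
  p1 = (c.(0 + 0) + c.0\{a}) | d.c.(0 | 0) | -c-> p2, -c-> p3, -d-> p4
  p2 = (0 + 0) | d.c.(0 | 0) | -d-> p5
  p3 = 0\{a} | d.c.(0 | 0) | -d-> p6
  p4 = (c.(0 + 0) + c.0\{a}) | c.(0 | 0) | -c-> p5, -c-> p6, -c-> p7
  p5 = (0 + 0) | c.(0 | 0) | -c-> p8
  p6 = 0\{a} | c.(0 | 0) | -c-> p9
  p7 = (c.(0 + 0) + c.0\{a}) | (0 | 0) | -c-> p8, -c-> p9
  p8 = (0 + 0) | (0 | 0) | ·
  p9 = 0\{a} | (0 | 0) | ·
Reachable graph of Q (10 states):
  q0 = d.((c.(0 + 0) + c.0\{a}) | d.c.(0 | 0)) | -d-> q1
  q1 = (c.(0 + 0) + c.0\{a}) | d.c.(0 | 0) | -c-> q2, -c-> q3, -d-> q4
  q2 = (0 + 0) | d.c.(0 | 0) | -d-> q5
  q3 = 0\{a} | d.c.(0 | 0) | -d-> q6
  q4 = (c.(0 + 0) + c.0\{a}) | c.(0 | 0) | -c-> q5, -c-> q6, -c-> q7
  q5 = (0 + 0) | c.(0 | 0) | -c-> q8
  q6 = 0\{a} | c.(0 | 0) | -c-> q9
  q7 = (c.(0 + 0) + c.0\{a}) | (0 | 0) | -c-> q8, -c-> q9
  q8 = (0 + 0) | (0 | 0) | ·
  q9 = 0\{a} | (0 | 0) | ·
Executing a from P (initial set {p0}):
  step 1 (a): {p1}
  P completes σ.
Executing a from Q (initial set {q0}):
  step 1 (a): ∅  — Q cannot continue

a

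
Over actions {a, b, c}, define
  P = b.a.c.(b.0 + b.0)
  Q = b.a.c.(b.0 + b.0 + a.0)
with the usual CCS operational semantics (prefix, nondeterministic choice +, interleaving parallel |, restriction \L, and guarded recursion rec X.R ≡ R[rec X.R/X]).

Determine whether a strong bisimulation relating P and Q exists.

NO

P's transition system — 5 states:
  u0 = b.a.c.(b.0 + b.0) | =b=> u1
  u1 = a.c.(b.0 + b.0) | =a=> u2
  u2 = c.(b.0 + b.0) | =c=> u3
  u3 = b.0 + b.0 | =b=> u4
  u4 = 0 | deadlocked
Q's transition system — 5 states:
  v0 = b.a.c.(b.0 + b.0 + a.0) | =b=> v1
  v1 = a.c.(b.0 + b.0 + a.0) | =a=> v2
  v2 = c.(b.0 + b.0 + a.0) | =c=> v3
  v3 = b.0 + b.0 + a.0 | =a=> v4, =b=> v4
  v4 = 0 | deadlocked
Coarsest stable partition (strong bisimilarity classes):
  B0 = {u0}
  B1 = {u1}
  B2 = {u2}
  B3 = {u3}
  B4 = {u4, v4}
  B5 = {v0}
  B6 = {v1}
  B7 = {v2}
  B8 = {v3}
u0 ∈ B0, v0 ∈ B5 → different blocks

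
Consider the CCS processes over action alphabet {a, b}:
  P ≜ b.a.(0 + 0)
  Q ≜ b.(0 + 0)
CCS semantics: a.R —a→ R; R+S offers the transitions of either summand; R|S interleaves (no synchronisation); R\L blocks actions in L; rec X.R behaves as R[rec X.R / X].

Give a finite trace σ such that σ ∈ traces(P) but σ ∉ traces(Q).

Reachable graph of P (3 states):
  p0 = b.a.(0 + 0) ⊢ ··b··> p1
  p1 = a.(0 + 0) ⊢ ··a··> p2
  p2 = 0 + 0 ⊢ deadlocked
Reachable graph of Q (2 states):
  q0 = b.(0 + 0) ⊢ ··b··> q1
  q1 = 0 + 0 ⊢ deadlocked
Trace ⟨ba⟩ through P, begin at {p0}:
  [1] b ⇒ {p1}
  [2] a ⇒ {p2}
  — P admits the full trace.
Trace ⟨ba⟩ through Q, begin at {q0}:
  [1] b ⇒ {q1}
  [2] a ⇒ no successor for Q

ba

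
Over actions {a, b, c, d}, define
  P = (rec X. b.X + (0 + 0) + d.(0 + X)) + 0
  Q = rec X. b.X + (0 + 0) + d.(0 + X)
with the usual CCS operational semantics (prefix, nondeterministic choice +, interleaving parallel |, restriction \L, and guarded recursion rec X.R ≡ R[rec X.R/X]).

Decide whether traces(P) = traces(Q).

LTS(P): 3 reachable states
  s0 = (rec X. b.X + (0 + 0) + d.(0 + X)) + 0 | —b→ s1, —d→ s2
  s1 = rec X. b.X + (0 + 0) + d.(0 + X) | —b→ s1, —d→ s2
  s2 = 0 + (rec X. b.X + (0 + 0) + d.(0 + X)) | —b→ s1, —d→ s2
LTS(Q): 2 reachable states
  t0 = rec X. b.X + (0 + 0) + d.(0 + X) | —b→ t0, —d→ t1
  t1 = 0 + (rec X. b.X + (0 + 0) + d.(0 + X)) | —b→ t0, —d→ t1
Partition-refinement fixed point:
  B0 = {s0, s1, s2, t0, t1}
s0 ∈ B0, t0 ∈ B0 → same block
Bisimilar ⇒ trace-equivalent.

traces(P) = traces(Q)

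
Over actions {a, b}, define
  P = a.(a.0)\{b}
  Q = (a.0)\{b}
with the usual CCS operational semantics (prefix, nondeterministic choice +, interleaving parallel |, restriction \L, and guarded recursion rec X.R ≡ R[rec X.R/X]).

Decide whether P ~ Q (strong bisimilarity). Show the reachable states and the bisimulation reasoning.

not bisimilar

P's transition system — 3 states:
  p0 = a.(a.0)\{b} → =a=> p1
  p1 = (a.0)\{b} → =a=> p2
  p2 = 0\{b} → stopped
Q's transition system — 2 states:
  q0 = (a.0)\{b} → =a=> q1
  q1 = 0\{b} → stopped
Bisimilarity quotient blocks:
  B0 = {p0}
  B1 = {p1, q0}
  B2 = {p2, q1}
p0 ∈ B0, q0 ∈ B1 → different blocks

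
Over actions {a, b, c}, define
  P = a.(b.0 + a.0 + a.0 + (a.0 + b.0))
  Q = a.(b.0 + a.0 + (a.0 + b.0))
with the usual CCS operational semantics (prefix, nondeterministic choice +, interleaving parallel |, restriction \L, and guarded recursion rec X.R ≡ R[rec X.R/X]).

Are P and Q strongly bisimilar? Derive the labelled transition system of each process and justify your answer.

LTS(P): 3 reachable states
  s0 = a.(b.0 + a.0 + a.0 + (a.0 + b.0)) → ··a··> s1
  s1 = b.0 + a.0 + a.0 + (a.0 + b.0) → ··a··> s2, ··b··> s2
  s2 = 0 → ∅
LTS(Q): 3 reachable states
  t0 = a.(b.0 + a.0 + (a.0 + b.0)) → ··a··> t1
  t1 = b.0 + a.0 + (a.0 + b.0) → ··a··> t2, ··b··> t2
  t2 = 0 → ∅
Coarsest stable partition (strong bisimilarity classes):
  B0 = {s0, t0}
  B1 = {s1, t1}
  B2 = {s2, t2}
s0 ∈ B0, t0 ∈ B0 → same block

bisimilar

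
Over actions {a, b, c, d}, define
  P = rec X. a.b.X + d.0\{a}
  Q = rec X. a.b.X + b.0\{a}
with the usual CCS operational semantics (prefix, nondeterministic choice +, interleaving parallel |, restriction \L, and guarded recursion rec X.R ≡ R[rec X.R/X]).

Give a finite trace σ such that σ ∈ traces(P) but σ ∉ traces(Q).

d

Reachable graph of P (3 states):
  p0 = rec X. a.b.X + d.0\{a} ⊢ —a→ p1, —d→ p2
  p1 = b.(rec X. a.b.X + d.0\{a}) ⊢ —b→ p0
  p2 = 0\{a} ⊢ ·
Reachable graph of Q (3 states):
  q0 = rec X. a.b.X + b.0\{a} ⊢ —a→ q1, —b→ q2
  q1 = b.(rec X. a.b.X + b.0\{a}) ⊢ —b→ q0
  q2 = 0\{a} ⊢ ·
Trace ⟨d⟩ through P, begin at {p0}:
  step 1 (d): {p2}
  — P admits the full trace.
Trace ⟨d⟩ through Q, begin at {q0}:
  step 1 (d): no successor for Q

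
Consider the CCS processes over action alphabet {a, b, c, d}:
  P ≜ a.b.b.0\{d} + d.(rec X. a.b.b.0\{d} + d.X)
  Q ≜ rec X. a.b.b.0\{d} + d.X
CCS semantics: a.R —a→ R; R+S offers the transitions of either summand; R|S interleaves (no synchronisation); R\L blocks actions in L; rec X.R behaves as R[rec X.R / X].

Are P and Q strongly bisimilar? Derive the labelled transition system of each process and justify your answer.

P's transition system — 5 states:
  p0 = a.b.b.0\{d} + d.(rec X. a.b.b.0\{d} + d.X) has moves -a-> p1, -d-> p2
  p1 = b.b.0\{d} has moves -b-> p3
  p2 = rec X. a.b.b.0\{d} + d.X has moves -a-> p1, -d-> p2
  p3 = b.0\{d} has moves -b-> p4
  p4 = 0\{d} has moves ∅
Q's transition system — 4 states:
  q0 = rec X. a.b.b.0\{d} + d.X has moves -a-> q1, -d-> q0
  q1 = b.b.0\{d} has moves -b-> q2
  q2 = b.0\{d} has moves -b-> q3
  q3 = 0\{d} has moves ∅
Coarsest stable partition (strong bisimilarity classes):
  B0 = {p0, p2, q0}
  B1 = {p1, q1}
  B2 = {p3, q2}
  B3 = {p4, q3}
p0 ∈ B0, q0 ∈ B0 → same block

P ~ Q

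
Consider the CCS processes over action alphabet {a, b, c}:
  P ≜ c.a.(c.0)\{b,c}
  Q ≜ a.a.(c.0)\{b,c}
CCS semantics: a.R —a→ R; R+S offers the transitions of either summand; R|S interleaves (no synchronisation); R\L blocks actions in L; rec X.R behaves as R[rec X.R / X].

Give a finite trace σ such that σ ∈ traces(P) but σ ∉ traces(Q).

c

LTS(P): 3 reachable states
  u0 = c.a.(c.0)\{b,c} has moves =c=> u1
  u1 = a.(c.0)\{b,c} has moves =a=> u2
  u2 = (c.0)\{b,c} has moves deadlocked
LTS(Q): 3 reachable states
  v0 = a.a.(c.0)\{b,c} has moves =a=> v1
  v1 = a.(c.0)\{b,c} has moves =a=> v2
  v2 = (c.0)\{b,c} has moves deadlocked
Trace ⟨c⟩ through P, begin at {u0}:
  step 1 (c): {u1}
  ✓ P
Trace ⟨c⟩ through Q, begin at {v0}:
  step 1 (c): no successor for Q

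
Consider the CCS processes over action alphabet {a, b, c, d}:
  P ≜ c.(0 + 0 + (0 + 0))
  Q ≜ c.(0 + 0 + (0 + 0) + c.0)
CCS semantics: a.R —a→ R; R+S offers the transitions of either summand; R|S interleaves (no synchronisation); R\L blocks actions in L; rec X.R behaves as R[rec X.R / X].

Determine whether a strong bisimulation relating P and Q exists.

LTS(P): 2 reachable states
  u0 = c.(0 + 0 + (0 + 0)) | —c→ u1
  u1 = 0 + 0 + (0 + 0) | ∅
LTS(Q): 3 reachable states
  v0 = c.(0 + 0 + (0 + 0) + c.0) | —c→ v1
  v1 = 0 + 0 + (0 + 0) + c.0 | —c→ v2
  v2 = 0 | ∅
Bisimilarity quotient blocks:
  B0 = {u0, v1}
  B1 = {u1, v2}
  B2 = {v0}
u0 ∈ B0, v0 ∈ B2 → different blocks

NO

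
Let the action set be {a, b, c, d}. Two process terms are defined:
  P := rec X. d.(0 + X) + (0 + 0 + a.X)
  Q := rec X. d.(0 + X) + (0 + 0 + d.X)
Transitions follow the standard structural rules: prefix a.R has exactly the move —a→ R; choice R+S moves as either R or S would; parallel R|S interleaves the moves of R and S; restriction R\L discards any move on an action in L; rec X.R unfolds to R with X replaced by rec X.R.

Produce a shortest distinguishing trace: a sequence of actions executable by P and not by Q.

LTS(P): 2 reachable states
  p0 = rec X. d.(0 + X) + (0 + 0 + a.X) has moves =a=> p0, =d=> p1
  p1 = 0 + (rec X. d.(0 + X) + (0 + 0 + a.X)) has moves =a=> p0, =d=> p1
LTS(Q): 2 reachable states
  q0 = rec X. d.(0 + X) + (0 + 0 + d.X) has moves =d=> q0, =d=> q1
  q1 = 0 + (rec X. d.(0 + X) + (0 + 0 + d.X)) has moves =d=> q0, =d=> q1
Trace ⟨a⟩ through P, begin at {p0}:
  after a @ step 1: {p0}
  — P admits the full trace.
Trace ⟨a⟩ through Q, begin at {q0}:
  after a @ step 1: ∅  — Q cannot continue

a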